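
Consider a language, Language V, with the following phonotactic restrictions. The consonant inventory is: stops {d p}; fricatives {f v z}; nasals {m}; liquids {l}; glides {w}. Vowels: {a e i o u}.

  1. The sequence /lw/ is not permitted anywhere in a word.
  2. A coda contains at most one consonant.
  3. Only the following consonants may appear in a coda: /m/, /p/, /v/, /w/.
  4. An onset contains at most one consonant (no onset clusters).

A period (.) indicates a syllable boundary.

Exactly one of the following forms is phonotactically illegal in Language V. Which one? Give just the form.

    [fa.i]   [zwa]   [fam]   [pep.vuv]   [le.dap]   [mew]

[fa.i] — σ1 onset /f/, coda /∅/ ok; σ2 onset /∅/, coda /∅/ ok → phonotactically legal
[zwa] — violates constraint 4: syllable 1 onset /zw/ has 2 consonants (> 1) → phonotactically illegal
[fam] — σ1 onset /f/, coda /m/ ok → phonotactically legal
[pep.vuv] — σ1 onset /p/, coda /p/ ok; σ2 onset /v/, coda /v/ ok → phonotactically legal
[le.dap] — σ1 onset /l/, coda /∅/ ok; σ2 onset /d/, coda /p/ ok → phonotactically legal
[mew] — σ1 onset /m/, coda /w/ ok → phonotactically legal

[zwa]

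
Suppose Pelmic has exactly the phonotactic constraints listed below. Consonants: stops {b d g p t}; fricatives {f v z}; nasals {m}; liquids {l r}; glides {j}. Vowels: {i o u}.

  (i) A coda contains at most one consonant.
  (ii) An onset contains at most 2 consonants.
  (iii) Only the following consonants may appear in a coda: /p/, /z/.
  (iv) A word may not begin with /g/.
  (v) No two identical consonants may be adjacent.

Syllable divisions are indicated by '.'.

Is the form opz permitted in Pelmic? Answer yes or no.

no

opz — violates constraint (i): syllable 1 coda /pz/ has 2 consonants (> 1) → not permitted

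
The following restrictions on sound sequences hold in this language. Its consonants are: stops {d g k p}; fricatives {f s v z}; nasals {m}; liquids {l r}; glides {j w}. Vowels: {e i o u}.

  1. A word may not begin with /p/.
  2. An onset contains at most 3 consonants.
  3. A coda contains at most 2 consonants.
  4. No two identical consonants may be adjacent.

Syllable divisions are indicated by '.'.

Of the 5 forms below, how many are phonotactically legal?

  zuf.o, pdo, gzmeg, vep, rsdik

zuf.o — σ1 onset /z/, coda /f/ ok; σ2 onset /∅/, coda /∅/ ok → phonotactically legal
pdo — violates constraint 1: word begins with /p/ → phonotactically illegal
gzmeg — σ1 onset /gzm/ (3C), coda /g/ ok → phonotactically legal
vep — σ1 onset /v/, coda /p/ ok → phonotactically legal
rsdik — σ1 onset /rsd/ (3C), coda /k/ ok → phonotactically legal
Phonotactically legal: zuf.o, gzmeg, vep, rsdik → 4.

4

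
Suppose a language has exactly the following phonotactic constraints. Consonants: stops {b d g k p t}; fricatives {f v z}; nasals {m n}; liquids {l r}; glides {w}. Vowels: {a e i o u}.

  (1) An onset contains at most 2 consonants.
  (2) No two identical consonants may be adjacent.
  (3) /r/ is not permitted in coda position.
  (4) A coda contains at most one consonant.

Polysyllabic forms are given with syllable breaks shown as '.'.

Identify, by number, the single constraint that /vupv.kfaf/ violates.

/vupv.kfaf/: syllable 1 coda /pv/ has 2 consonants (> 1).
This is a violation of constraint 4: "A coda contains at most one consonant."
The remaining constraints (1, 2, 3) are satisfied.

4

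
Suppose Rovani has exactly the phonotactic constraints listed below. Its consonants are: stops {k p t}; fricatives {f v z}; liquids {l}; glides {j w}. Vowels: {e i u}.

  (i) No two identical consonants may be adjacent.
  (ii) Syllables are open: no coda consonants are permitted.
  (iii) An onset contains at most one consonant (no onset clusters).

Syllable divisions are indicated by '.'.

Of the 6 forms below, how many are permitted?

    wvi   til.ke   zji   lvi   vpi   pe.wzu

wvi — violates constraint (iii): syllable 1 onset /wv/ has 2 consonants (> 1) → not permitted
til.ke — violates constraint (ii): syllable 1 coda /l/ has 1 consonant (> 0) → not permitted
zji — violates constraint (iii): syllable 1 onset /zj/ has 2 consonants (> 1) → not permitted
lvi — violates constraint (iii): syllable 1 onset /lv/ has 2 consonants (> 1) → not permitted
vpi — violates constraint (iii): syllable 1 onset /vp/ has 2 consonants (> 1) → not permitted
pe.wzu — violates constraint (iii): syllable 2 onset /wz/ has 2 consonants (> 1) → not permitted
No form is permitted → 0.

0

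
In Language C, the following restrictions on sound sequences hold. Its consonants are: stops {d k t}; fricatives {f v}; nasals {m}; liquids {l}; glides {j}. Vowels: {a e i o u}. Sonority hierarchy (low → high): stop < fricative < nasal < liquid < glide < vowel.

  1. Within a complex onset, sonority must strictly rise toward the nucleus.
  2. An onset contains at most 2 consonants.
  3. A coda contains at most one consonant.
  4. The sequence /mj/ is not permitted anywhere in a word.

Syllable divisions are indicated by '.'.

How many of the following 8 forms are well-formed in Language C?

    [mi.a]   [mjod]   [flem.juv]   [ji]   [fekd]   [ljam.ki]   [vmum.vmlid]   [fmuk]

[mi.a] — σ1 onset /m/, coda /∅/ ok; σ2 onset /∅/, coda /∅/ ok → well-formed
[mjod] — violates constraint 4: contains banned sequence /mj/ → ill-formed
[flem.juv] — violates constraint 4: contains banned sequence /mj/ → ill-formed
[ji] — σ1 onset /j/, coda /∅/ ok → well-formed
[fekd] — violates constraint 3: syllable 1 coda /kd/ has 2 consonants (> 1) → ill-formed
[ljam.ki] — σ1 onset /lj/ (4→5 rises), coda /m/ ok; σ2 onset /k/, coda /∅/ ok → well-formed
[vmum.vmlid] — violates constraint 2: syllable 2 onset /vml/ has 3 consonants (> 2) → ill-formed
[fmuk] — σ1 onset /fm/ (2→3 rises), coda /k/ ok → well-formed
Well-formed: [mi.a], [ji], [ljam.ki], [fmuk] → 4.

4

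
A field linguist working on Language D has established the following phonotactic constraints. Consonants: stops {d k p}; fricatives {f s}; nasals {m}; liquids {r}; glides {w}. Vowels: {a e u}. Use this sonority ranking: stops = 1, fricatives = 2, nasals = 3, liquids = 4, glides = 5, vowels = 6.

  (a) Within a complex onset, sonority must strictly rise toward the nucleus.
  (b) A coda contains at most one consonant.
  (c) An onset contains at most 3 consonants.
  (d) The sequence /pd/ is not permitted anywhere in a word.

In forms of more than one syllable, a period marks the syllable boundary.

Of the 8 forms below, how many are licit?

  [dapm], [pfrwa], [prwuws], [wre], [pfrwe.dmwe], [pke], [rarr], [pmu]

1

[dapm] — violates constraint (b): syllable 1 coda /pm/ has 2 consonants (> 1) → illicit
[pfrwa] — violates constraint (c): syllable 1 onset /pfrw/ has 4 consonants (> 3) → illicit
[prwuws] — violates constraint (b): syllable 1 coda /ws/ has 2 consonants (> 1) → illicit
[wre] — violates constraint (a): syllable 1 onset /wr/: /w/ (glide, 5) → /r/ (liquid, 4) does not rise → illicit
[pfrwe.dmwe] — violates constraint (c): syllable 1 onset /pfrw/ has 4 consonants (> 3) → illicit
[pke] — violates constraint (a): syllable 1 onset /pk/: /p/ (stop, 1) → /k/ (stop, 1) does not rise → illicit
[rarr] — violates constraint (b): syllable 1 coda /rr/ has 2 consonants (> 1) → illicit
[pmu] — σ1 onset /pm/ (1→3 rises), coda /∅/ ok → licit
Licit: [pmu] → 1.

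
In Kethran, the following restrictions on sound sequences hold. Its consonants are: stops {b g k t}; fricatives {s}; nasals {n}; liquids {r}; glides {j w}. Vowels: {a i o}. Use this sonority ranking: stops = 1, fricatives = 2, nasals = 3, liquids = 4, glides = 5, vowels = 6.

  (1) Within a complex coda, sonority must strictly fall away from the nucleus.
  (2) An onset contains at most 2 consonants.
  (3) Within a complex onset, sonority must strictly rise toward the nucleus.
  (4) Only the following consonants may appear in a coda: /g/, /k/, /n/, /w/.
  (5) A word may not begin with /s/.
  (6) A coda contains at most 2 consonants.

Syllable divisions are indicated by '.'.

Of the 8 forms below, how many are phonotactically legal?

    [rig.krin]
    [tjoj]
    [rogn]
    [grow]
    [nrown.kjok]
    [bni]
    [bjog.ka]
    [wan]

[rig.krin] — σ1 onset /r/, coda /g/ ok; σ2 onset /kr/ (1→4 rises), coda /n/ ok → phonotactically legal
[tjoj] — violates constraint 4: syllable 1 coda contains /j/, which is not a licensed coda consonant → phonotactically illegal
[rogn] — violates constraint 1: syllable 1 coda /gn/: /g/ (stop, 1) → /n/ (nasal, 3) does not fall → phonotactically illegal
[grow] — σ1 onset /gr/ (1→4 rises), coda /w/ ok → phonotactically legal
[nrown.kjok] — σ1 onset /nr/ (3→4 rises), coda /wn/ (5→3 falls) ok; σ2 onset /kj/ (1→5 rises), coda /k/ ok → phonotactically legal
[bni] — σ1 onset /bn/ (1→3 rises), coda /∅/ ok → phonotactically legal
[bjog.ka] — σ1 onset /bj/ (1→5 rises), coda /g/ ok; σ2 onset /k/, coda /∅/ ok → phonotactically legal
[wan] — σ1 onset /w/, coda /n/ ok → phonotactically legal
Phonotactically legal: [rig.krin], [grow], [nrown.kjok], [bni], [bjog.ka], [wan] → 6.

6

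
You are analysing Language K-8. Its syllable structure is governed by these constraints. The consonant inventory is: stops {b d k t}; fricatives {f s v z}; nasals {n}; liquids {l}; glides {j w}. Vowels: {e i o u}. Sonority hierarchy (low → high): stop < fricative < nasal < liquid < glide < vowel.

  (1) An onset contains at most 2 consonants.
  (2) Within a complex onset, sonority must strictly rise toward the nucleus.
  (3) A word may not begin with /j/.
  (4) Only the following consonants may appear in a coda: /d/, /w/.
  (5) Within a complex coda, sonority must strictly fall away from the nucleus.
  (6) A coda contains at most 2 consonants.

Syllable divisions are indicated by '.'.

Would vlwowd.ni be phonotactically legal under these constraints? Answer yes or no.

vlwowd.ni — violates constraint 1: syllable 1 onset /vlw/ has 3 consonants (> 2) → phonotactically illegal

no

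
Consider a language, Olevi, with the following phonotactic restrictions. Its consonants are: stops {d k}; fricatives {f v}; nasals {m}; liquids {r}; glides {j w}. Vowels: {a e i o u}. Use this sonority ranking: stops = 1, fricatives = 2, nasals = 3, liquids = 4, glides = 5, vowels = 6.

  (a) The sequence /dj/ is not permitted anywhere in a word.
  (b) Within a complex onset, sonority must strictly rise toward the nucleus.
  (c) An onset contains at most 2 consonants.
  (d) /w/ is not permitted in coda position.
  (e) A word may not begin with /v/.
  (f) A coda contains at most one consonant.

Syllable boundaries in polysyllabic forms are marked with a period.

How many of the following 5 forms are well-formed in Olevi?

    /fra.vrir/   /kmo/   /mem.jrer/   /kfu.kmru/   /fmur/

3

/fra.vrir/ — σ1 onset /fr/ (2→4 rises), coda /∅/ ok; σ2 onset /vr/ (2→4 rises), coda /r/ ok → well-formed
/kmo/ — σ1 onset /km/ (1→3 rises), coda /∅/ ok → well-formed
/mem.jrer/ — violates constraint (b): syllable 2 onset /jr/: /j/ (glide, 5) → /r/ (liquid, 4) does not rise → ill-formed
/kfu.kmru/ — violates constraint (c): syllable 2 onset /kmr/ has 3 consonants (> 2) → ill-formed
/fmur/ — σ1 onset /fm/ (2→3 rises), coda /r/ ok → well-formed
Well-formed: /fra.vrir/, /kmo/, /fmur/ → 3.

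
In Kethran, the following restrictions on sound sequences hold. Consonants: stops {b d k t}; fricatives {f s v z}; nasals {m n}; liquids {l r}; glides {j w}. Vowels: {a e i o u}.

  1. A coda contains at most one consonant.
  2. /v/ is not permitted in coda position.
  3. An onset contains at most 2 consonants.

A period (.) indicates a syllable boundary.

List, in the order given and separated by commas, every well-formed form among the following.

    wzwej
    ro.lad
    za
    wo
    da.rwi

ro.lad, za, wo, da.rwi

wzwej — violates constraint 3: syllable 1 onset /wzw/ has 3 consonants (> 2) → ill-formed
ro.lad — σ1 onset /r/, coda /∅/ ok; σ2 onset /l/, coda /d/ ok → well-formed
za — σ1 onset /z/, coda /∅/ ok → well-formed
wo — σ1 onset /w/, coda /∅/ ok → well-formed
da.rwi — σ1 onset /d/, coda /∅/ ok; σ2 onset /rw/ (2C), coda /∅/ ok → well-formed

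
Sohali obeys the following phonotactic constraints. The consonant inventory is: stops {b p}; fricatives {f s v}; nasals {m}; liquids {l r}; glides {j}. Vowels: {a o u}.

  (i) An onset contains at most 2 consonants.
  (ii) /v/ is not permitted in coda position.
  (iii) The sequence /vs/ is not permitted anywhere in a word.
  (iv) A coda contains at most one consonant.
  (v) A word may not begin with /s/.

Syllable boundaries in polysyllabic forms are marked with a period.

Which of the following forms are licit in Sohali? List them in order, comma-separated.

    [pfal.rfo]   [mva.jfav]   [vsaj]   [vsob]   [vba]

[pfal.rfo] — σ1 onset /pf/ (2C), coda /l/ ok; σ2 onset /rf/ (2C), coda /∅/ ok → licit
[mva.jfav] — violates constraint (ii): syllable 2 coda contains /v/ → illicit
[vsaj] — violates constraint (iii): contains banned sequence /vs/ → illicit
[vsob] — violates constraint (iii): contains banned sequence /vs/ → illicit
[vba] — σ1 onset /vb/ (2C), coda /∅/ ok → licit

[pfal.rfo], [vba]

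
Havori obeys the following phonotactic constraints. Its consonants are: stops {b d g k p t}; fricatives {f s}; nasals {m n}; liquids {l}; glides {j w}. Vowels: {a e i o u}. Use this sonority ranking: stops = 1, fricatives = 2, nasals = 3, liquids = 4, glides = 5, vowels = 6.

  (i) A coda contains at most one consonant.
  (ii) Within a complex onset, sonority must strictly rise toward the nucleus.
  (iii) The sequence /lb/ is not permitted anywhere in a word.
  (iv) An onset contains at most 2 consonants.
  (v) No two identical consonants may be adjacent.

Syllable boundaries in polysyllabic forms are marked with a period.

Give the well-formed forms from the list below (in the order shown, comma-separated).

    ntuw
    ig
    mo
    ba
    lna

ntuw — violates constraint (ii): syllable 1 onset /nt/: /n/ (nasal, 3) → /t/ (stop, 1) does not rise → ill-formed
ig — σ1 onset /∅/, coda /g/ ok → well-formed
mo — σ1 onset /m/, coda /∅/ ok → well-formed
ba — σ1 onset /b/, coda /∅/ ok → well-formed
lna — violates constraint (ii): syllable 1 onset /ln/: /l/ (liquid, 4) → /n/ (nasal, 3) does not rise → ill-formed

ig, mo, ba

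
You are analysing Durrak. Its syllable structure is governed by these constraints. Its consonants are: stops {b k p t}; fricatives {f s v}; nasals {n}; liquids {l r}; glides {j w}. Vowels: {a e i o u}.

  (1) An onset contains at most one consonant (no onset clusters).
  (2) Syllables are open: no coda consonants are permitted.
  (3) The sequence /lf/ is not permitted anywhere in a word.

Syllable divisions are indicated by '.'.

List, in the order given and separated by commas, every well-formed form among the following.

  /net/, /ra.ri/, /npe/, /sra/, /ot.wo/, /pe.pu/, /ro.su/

/ra.ri/, /pe.pu/, /ro.su/

/net/ — violates constraint 2: syllable 1 coda /t/ has 1 consonant (> 0) → ill-formed
/ra.ri/ — σ1 onset /r/, coda /∅/ ok; σ2 onset /r/, coda /∅/ ok → well-formed
/npe/ — violates constraint 1: syllable 1 onset /np/ has 2 consonants (> 1) → ill-formed
/sra/ — violates constraint 1: syllable 1 onset /sr/ has 2 consonants (> 1) → ill-formed
/ot.wo/ — violates constraint 2: syllable 1 coda /t/ has 1 consonant (> 0) → ill-formed
/pe.pu/ — σ1 onset /p/, coda /∅/ ok; σ2 onset /p/, coda /∅/ ok → well-formed
/ro.su/ — σ1 onset /r/, coda /∅/ ok; σ2 onset /s/, coda /∅/ ok → well-formed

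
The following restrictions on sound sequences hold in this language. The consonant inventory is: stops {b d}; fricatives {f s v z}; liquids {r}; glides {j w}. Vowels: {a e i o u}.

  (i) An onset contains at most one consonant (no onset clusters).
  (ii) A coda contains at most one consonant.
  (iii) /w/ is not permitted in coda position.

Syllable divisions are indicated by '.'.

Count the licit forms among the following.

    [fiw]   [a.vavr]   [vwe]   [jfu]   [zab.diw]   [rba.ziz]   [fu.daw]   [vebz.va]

0

[fiw] — violates constraint (iii): syllable 1 coda contains /w/ → illicit
[a.vavr] — violates constraint (ii): syllable 2 coda /vr/ has 2 consonants (> 1) → illicit
[vwe] — violates constraint (i): syllable 1 onset /vw/ has 2 consonants (> 1) → illicit
[jfu] — violates constraint (i): syllable 1 onset /jf/ has 2 consonants (> 1) → illicit
[zab.diw] — violates constraint (iii): syllable 2 coda contains /w/ → illicit
[rba.ziz] — violates constraint (i): syllable 1 onset /rb/ has 2 consonants (> 1) → illicit
[fu.daw] — violates constraint (iii): syllable 2 coda contains /w/ → illicit
[vebz.va] — violates constraint (ii): syllable 1 coda /bz/ has 2 consonants (> 1) → illicit
No form is licit → 0.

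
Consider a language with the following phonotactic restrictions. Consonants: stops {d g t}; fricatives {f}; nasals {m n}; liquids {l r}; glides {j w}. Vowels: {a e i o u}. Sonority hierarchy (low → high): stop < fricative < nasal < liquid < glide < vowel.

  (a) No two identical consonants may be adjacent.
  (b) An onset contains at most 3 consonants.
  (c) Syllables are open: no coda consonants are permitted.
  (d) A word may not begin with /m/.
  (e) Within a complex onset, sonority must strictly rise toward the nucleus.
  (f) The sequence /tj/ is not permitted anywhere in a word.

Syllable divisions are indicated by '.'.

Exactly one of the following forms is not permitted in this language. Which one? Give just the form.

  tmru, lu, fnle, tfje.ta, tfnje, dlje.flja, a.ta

tmru — σ1 onset /tmr/ (1→3→4 rises), coda /∅/ ok → permitted
lu — σ1 onset /l/, coda /∅/ ok → permitted
fnle — σ1 onset /fnl/ (2→3→4 rises), coda /∅/ ok → permitted
tfje.ta — σ1 onset /tfj/ (1→2→5 rises), coda /∅/ ok; σ2 onset /t/, coda /∅/ ok → permitted
tfnje — violates constraint (b): syllable 1 onset /tfnj/ has 4 consonants (> 3) → not permitted
dlje.flja — σ1 onset /dlj/ (1→4→5 rises), coda /∅/ ok; σ2 onset /flj/ (2→4→5 rises), coda /∅/ ok → permitted
a.ta — σ1 onset /∅/, coda /∅/ ok; σ2 onset /t/, coda /∅/ ok → permitted

tfnje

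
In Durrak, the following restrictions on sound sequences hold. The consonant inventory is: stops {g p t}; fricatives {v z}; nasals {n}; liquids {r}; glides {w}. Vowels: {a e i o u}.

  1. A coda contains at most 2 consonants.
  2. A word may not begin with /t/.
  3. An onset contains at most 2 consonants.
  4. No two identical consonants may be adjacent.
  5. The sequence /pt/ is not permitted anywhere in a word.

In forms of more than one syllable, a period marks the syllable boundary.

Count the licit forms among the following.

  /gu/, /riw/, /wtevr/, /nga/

4

/gu/ — σ1 onset /g/, coda /∅/ ok → licit
/riw/ — σ1 onset /r/, coda /w/ ok → licit
/wtevr/ — σ1 onset /wt/ (2C), coda /vr/ (2C) ok → licit
/nga/ — σ1 onset /ng/ (2C), coda /∅/ ok → licit
Licit: /gu/, /riw/, /wtevr/, /nga/ → 4.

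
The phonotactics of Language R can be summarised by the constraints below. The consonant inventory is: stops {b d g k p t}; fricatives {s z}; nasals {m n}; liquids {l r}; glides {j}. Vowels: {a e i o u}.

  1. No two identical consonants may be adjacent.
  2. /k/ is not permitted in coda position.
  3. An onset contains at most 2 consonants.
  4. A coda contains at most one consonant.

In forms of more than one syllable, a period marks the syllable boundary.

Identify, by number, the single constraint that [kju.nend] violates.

4

[kju.nend]: syllable 2 coda /nd/ has 2 consonants (> 1).
This is a violation of constraint 4: "A coda contains at most one consonant."
The remaining constraints (1, 2, 3) are satisfied.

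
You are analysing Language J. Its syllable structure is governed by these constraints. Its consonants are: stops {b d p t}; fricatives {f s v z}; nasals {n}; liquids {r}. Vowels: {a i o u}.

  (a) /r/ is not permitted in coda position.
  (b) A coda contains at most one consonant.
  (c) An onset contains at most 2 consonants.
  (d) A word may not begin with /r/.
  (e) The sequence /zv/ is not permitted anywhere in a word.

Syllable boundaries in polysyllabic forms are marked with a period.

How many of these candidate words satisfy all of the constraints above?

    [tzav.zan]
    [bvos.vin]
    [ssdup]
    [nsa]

[tzav.zan] — σ1 onset /tz/ (2C), coda /v/ ok; σ2 onset /z/, coda /n/ ok → licit
[bvos.vin] — σ1 onset /bv/ (2C), coda /s/ ok; σ2 onset /v/, coda /n/ ok → licit
[ssdup] — violates constraint (c): syllable 1 onset /ssd/ has 3 consonants (> 2) → illicit
[nsa] — σ1 onset /ns/ (2C), coda /∅/ ok → licit
Licit: [tzav.zan], [bvos.vin], [nsa] → 3.

3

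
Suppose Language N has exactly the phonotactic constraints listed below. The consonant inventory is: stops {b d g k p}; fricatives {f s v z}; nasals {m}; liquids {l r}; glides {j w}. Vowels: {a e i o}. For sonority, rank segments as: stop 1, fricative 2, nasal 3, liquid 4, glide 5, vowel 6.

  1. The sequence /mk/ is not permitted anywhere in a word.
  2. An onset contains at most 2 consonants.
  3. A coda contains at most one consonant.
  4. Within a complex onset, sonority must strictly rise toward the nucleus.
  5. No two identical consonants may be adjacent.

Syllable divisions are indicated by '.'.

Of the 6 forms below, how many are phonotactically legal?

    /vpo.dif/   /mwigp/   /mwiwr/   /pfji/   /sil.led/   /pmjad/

0

/vpo.dif/ — violates constraint 4: syllable 1 onset /vp/: /v/ (fricative, 2) → /p/ (stop, 1) does not rise → phonotactically illegal
/mwigp/ — violates constraint 3: syllable 1 coda /gp/ has 2 consonants (> 1) → phonotactically illegal
/mwiwr/ — violates constraint 3: syllable 1 coda /wr/ has 2 consonants (> 1) → phonotactically illegal
/pfji/ — violates constraint 2: syllable 1 onset /pfj/ has 3 consonants (> 2) → phonotactically illegal
/sil.led/ — violates constraint 5: adjacent identical consonants /ll/ → phonotactically illegal
/pmjad/ — violates constraint 2: syllable 1 onset /pmj/ has 3 consonants (> 2) → phonotactically illegal
No form is phonotactically legal → 0.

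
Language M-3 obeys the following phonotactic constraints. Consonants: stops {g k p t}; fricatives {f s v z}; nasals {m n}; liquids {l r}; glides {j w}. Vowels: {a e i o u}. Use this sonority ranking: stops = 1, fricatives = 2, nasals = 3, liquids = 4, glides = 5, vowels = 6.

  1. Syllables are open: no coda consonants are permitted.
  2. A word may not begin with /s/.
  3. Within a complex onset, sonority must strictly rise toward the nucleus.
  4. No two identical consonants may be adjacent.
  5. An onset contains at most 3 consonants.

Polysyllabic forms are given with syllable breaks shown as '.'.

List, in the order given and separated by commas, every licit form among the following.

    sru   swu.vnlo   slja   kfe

kfe

sru — violates constraint 2: word begins with /s/ → illicit
swu.vnlo — violates constraint 2: word begins with /s/ → illicit
slja — violates constraint 2: word begins with /s/ → illicit
kfe — σ1 onset /kf/ (1→2 rises), coda /∅/ ok → licit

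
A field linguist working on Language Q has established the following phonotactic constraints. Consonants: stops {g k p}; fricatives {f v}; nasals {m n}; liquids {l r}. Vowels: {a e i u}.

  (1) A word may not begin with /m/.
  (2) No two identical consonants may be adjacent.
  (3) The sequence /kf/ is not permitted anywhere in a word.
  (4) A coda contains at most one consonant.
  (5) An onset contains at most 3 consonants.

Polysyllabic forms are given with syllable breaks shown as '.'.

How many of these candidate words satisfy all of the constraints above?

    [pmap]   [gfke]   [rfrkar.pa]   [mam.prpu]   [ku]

[pmap] — σ1 onset /pm/ (2C), coda /p/ ok → well-formed
[gfke] — σ1 onset /gfk/ (3C), coda /∅/ ok → well-formed
[rfrkar.pa] — violates constraint 5: syllable 1 onset /rfrk/ has 4 consonants (> 3) → ill-formed
[mam.prpu] — violates constraint 1: word begins with /m/ → ill-formed
[ku] — σ1 onset /k/, coda /∅/ ok → well-formed
Well-formed: [pmap], [gfke], [ku] → 3.

3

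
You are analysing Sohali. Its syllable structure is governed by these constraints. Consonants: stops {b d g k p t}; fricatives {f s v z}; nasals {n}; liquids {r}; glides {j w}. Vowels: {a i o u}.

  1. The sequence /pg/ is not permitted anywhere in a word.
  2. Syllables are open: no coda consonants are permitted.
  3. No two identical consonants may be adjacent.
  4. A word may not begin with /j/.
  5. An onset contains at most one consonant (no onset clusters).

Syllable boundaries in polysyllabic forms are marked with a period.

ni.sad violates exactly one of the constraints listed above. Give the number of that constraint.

ni.sad: syllable 2 coda /d/ has 1 consonant (> 0).
This is a violation of constraint 2: "Syllables are open: no coda consonants are permitted."
The remaining constraints (1, 3, 4, 5) are satisfied.

2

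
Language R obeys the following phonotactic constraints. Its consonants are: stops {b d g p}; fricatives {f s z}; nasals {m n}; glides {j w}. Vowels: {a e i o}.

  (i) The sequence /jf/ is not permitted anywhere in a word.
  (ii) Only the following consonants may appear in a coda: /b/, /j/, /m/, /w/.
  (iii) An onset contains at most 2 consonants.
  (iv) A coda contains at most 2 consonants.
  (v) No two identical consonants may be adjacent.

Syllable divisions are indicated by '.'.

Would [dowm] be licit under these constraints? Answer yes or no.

yes

[dowm] — σ1 onset /d/, coda /wm/ (2C) ok → licit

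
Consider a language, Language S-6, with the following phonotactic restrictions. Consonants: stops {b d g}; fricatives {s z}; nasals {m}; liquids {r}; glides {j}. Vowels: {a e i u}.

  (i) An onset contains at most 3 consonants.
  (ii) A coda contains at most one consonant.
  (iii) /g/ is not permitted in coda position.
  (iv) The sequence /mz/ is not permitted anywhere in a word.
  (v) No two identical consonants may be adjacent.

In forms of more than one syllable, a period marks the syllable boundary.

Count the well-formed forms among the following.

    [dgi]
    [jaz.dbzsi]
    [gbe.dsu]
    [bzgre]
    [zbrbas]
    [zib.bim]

[dgi] — σ1 onset /dg/ (2C), coda /∅/ ok → well-formed
[jaz.dbzsi] — violates constraint (i): syllable 2 onset /dbzs/ has 4 consonants (> 3) → ill-formed
[gbe.dsu] — σ1 onset /gb/ (2C), coda /∅/ ok; σ2 onset /ds/ (2C), coda /∅/ ok → well-formed
[bzgre] — violates constraint (i): syllable 1 onset /bzgr/ has 4 consonants (> 3) → ill-formed
[zbrbas] — violates constraint (i): syllable 1 onset /zbrb/ has 4 consonants (> 3) → ill-formed
[zib.bim] — violates constraint (v): adjacent identical consonants /bb/ → ill-formed
Well-formed: [dgi], [gbe.dsu] → 2.

2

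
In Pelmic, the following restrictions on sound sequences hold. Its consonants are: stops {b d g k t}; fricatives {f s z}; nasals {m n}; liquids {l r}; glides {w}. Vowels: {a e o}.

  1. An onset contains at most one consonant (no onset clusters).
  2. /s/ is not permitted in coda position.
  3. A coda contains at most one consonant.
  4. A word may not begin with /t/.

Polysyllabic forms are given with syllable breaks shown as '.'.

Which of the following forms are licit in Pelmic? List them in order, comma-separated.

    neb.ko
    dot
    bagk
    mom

neb.ko, dot, mom

neb.ko — σ1 onset /n/, coda /b/ ok; σ2 onset /k/, coda /∅/ ok → licit
dot — σ1 onset /d/, coda /t/ ok → licit
bagk — violates constraint 3: syllable 1 coda /gk/ has 2 consonants (> 1) → illicit
mom — σ1 onset /m/, coda /m/ ok → licit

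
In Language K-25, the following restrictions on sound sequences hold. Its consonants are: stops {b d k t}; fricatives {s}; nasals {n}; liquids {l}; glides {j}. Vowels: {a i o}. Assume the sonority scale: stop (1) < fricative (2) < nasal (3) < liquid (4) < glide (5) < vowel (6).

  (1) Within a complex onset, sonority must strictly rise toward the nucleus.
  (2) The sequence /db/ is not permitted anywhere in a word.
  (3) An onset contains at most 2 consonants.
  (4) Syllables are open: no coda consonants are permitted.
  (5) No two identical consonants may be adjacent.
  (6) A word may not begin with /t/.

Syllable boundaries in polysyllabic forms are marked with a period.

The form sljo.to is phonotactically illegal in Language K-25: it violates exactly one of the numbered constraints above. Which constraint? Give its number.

sljo.to: syllable 1 onset /slj/ has 3 consonants (> 2).
This is a violation of constraint 3: "An onset contains at most 2 consonants."
The remaining constraints (1, 2, 4, 5, 6) are satisfied.

3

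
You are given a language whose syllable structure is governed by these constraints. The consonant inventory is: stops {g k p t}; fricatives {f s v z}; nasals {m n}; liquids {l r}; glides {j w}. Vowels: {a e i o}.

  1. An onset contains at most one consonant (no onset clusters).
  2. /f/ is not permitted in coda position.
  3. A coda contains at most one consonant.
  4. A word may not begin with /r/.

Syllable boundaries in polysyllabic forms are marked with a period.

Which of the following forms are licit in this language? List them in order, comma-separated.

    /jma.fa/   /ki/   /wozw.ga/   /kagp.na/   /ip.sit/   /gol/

/ki/, /ip.sit/, /gol/

/jma.fa/ — violates constraint 1: syllable 1 onset /jm/ has 2 consonants (> 1) → illicit
/ki/ — σ1 onset /k/, coda /∅/ ok → licit
/wozw.ga/ — violates constraint 3: syllable 1 coda /zw/ has 2 consonants (> 1) → illicit
/kagp.na/ — violates constraint 3: syllable 1 coda /gp/ has 2 consonants (> 1) → illicit
/ip.sit/ — σ1 onset /∅/, coda /p/ ok; σ2 onset /s/, coda /t/ ok → licit
/gol/ — σ1 onset /g/, coda /l/ ok → licit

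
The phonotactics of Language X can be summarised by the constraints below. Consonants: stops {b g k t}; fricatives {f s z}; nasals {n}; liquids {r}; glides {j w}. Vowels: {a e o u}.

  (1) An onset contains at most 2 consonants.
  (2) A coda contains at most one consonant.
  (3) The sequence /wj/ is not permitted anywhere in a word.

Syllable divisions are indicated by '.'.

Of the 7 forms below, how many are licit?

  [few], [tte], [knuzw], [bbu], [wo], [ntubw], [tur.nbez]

5

[few] — σ1 onset /f/, coda /w/ ok → licit
[tte] — σ1 onset /tt/ (2C), coda /∅/ ok → licit
[knuzw] — violates constraint 2: syllable 1 coda /zw/ has 2 consonants (> 1) → illicit
[bbu] — σ1 onset /bb/ (2C), coda /∅/ ok → licit
[wo] — σ1 onset /w/, coda /∅/ ok → licit
[ntubw] — violates constraint 2: syllable 1 coda /bw/ has 2 consonants (> 1) → illicit
[tur.nbez] — σ1 onset /t/, coda /r/ ok; σ2 onset /nb/ (2C), coda /z/ ok → licit
Licit: [few], [tte], [bbu], [wo], [tur.nbez] → 5.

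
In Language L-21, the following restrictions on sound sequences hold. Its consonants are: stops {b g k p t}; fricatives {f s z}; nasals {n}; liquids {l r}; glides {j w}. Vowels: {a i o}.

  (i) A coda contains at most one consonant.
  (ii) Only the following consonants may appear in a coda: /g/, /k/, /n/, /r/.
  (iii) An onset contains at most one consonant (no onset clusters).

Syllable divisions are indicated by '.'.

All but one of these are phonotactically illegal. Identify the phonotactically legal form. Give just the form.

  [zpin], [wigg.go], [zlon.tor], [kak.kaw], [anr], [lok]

[zpin] — violates constraint (iii): syllable 1 onset /zp/ has 2 consonants (> 1) → phonotactically illegal
[wigg.go] — violates constraint (i): syllable 1 coda /gg/ has 2 consonants (> 1) → phonotactically illegal
[zlon.tor] — violates constraint (iii): syllable 1 onset /zl/ has 2 consonants (> 1) → phonotactically illegal
[kak.kaw] — violates constraint (ii): syllable 2 coda contains /w/, which is not a licensed coda consonant → phonotactically illegal
[anr] — violates constraint (i): syllable 1 coda /nr/ has 2 consonants (> 1) → phonotactically illegal
[lok] — σ1 onset /l/, coda /k/ ok → phonotactically legal

[lok]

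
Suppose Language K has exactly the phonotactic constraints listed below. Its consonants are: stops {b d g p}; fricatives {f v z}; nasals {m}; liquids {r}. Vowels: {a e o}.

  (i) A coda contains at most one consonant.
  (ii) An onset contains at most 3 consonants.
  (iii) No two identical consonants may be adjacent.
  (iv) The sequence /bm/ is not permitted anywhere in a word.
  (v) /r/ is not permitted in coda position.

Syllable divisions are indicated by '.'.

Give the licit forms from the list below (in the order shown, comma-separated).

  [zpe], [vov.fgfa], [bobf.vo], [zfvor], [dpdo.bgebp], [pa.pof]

[zpe], [vov.fgfa], [pa.pof]

[zpe] — σ1 onset /zp/ (2C), coda /∅/ ok → licit
[vov.fgfa] — σ1 onset /v/, coda /v/ ok; σ2 onset /fgf/ (3C), coda /∅/ ok → licit
[bobf.vo] — violates constraint (i): syllable 1 coda /bf/ has 2 consonants (> 1) → illicit
[zfvor] — violates constraint (v): syllable 1 coda contains /r/ → illicit
[dpdo.bgebp] — violates constraint (i): syllable 2 coda /bp/ has 2 consonants (> 1) → illicit
[pa.pof] — σ1 onset /p/, coda /∅/ ok; σ2 onset /p/, coda /f/ ok → licit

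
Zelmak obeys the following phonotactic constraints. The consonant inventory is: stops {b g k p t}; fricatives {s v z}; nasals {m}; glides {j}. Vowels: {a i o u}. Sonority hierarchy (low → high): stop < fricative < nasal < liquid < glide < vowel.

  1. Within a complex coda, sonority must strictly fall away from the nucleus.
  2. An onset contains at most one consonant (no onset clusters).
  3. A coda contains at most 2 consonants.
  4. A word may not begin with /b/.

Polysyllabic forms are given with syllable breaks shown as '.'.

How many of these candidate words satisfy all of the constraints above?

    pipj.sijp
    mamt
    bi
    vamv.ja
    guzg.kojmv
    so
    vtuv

pipj.sijp — violates constraint 1: syllable 1 coda /pj/: /p/ (stop, 1) → /j/ (glide, 5) does not fall → phonotactically illegal
mamt — σ1 onset /m/, coda /mt/ (3→1 falls) ok → phonotactically legal
bi — violates constraint 4: word begins with /b/ → phonotactically illegal
vamv.ja — σ1 onset /v/, coda /mv/ (3→2 falls) ok; σ2 onset /j/, coda /∅/ ok → phonotactically legal
guzg.kojmv — violates constraint 3: syllable 2 coda /jmv/ has 3 consonants (> 2) → phonotactically illegal
so — σ1 onset /s/, coda /∅/ ok → phonotactically legal
vtuv — violates constraint 2: syllable 1 onset /vt/ has 2 consonants (> 1) → phonotactically illegal
Phonotactically legal: mamt, vamv.ja, so → 3.

3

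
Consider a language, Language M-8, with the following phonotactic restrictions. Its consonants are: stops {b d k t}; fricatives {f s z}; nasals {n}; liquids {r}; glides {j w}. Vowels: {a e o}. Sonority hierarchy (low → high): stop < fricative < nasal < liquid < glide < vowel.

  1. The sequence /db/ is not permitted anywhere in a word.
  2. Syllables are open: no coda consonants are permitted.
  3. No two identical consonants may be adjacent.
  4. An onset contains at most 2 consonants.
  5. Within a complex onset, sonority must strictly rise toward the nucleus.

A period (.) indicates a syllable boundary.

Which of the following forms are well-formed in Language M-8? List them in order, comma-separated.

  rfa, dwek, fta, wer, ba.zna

ba.zna

rfa — violates constraint 5: syllable 1 onset /rf/: /r/ (liquid, 4) → /f/ (fricative, 2) does not rise → ill-formed
dwek — violates constraint 2: syllable 1 coda /k/ has 1 consonant (> 0) → ill-formed
fta — violates constraint 5: syllable 1 onset /ft/: /f/ (fricative, 2) → /t/ (stop, 1) does not rise → ill-formed
wer — violates constraint 2: syllable 1 coda /r/ has 1 consonant (> 0) → ill-formed
ba.zna — σ1 onset /b/, coda /∅/ ok; σ2 onset /zn/ (2→3 rises), coda /∅/ ok → well-formed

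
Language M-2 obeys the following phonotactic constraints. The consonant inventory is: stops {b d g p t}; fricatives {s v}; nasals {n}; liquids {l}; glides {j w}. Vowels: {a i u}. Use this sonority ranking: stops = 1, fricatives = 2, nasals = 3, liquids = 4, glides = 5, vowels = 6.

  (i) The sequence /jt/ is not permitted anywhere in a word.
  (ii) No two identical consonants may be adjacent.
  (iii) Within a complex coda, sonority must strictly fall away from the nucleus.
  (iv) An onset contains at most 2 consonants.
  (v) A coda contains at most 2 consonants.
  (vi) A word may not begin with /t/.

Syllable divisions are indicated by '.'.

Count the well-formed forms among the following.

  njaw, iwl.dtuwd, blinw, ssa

2

njaw — σ1 onset /nj/ (2C), coda /w/ ok → well-formed
iwl.dtuwd — σ1 onset /∅/, coda /wl/ (5→4 falls) ok; σ2 onset /dt/ (2C), coda /wd/ (5→1 falls) ok → well-formed
blinw — violates constraint (iii): syllable 1 coda /nw/: /n/ (nasal, 3) → /w/ (glide, 5) does not fall → ill-formed
ssa — violates constraint (ii): adjacent identical consonants /ss/ → ill-formed
Well-formed: njaw, iwl.dtuwd → 2.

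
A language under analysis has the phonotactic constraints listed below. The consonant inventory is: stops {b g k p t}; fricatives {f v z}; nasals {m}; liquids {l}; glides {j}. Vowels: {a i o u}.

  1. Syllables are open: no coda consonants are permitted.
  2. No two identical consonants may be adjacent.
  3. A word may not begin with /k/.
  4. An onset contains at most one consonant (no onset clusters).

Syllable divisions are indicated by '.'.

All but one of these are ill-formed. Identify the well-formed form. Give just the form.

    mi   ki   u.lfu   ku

mi — σ1 onset /m/, coda /∅/ ok → well-formed
ki — violates constraint 3: word begins with /k/ → ill-formed
u.lfu — violates constraint 4: syllable 2 onset /lf/ has 2 consonants (> 1) → ill-formed
ku — violates constraint 3: word begins with /k/ → ill-formed

mi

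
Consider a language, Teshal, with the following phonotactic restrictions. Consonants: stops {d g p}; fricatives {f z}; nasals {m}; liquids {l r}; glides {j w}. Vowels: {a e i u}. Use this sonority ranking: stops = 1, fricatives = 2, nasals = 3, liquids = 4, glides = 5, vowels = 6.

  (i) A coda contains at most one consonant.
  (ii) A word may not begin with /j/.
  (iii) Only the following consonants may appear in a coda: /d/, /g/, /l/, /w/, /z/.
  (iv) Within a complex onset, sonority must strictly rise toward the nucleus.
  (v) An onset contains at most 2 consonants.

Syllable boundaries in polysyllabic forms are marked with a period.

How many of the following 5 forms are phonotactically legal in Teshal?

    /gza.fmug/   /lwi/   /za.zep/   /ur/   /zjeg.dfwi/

2

/gza.fmug/ — σ1 onset /gz/ (1→2 rises), coda /∅/ ok; σ2 onset /fm/ (2→3 rises), coda /g/ ok → phonotactically legal
/lwi/ — σ1 onset /lw/ (4→5 rises), coda /∅/ ok → phonotactically legal
/za.zep/ — violates constraint (iii): syllable 2 coda contains /p/, which is not a licensed coda consonant → phonotactically illegal
/ur/ — violates constraint (iii): syllable 1 coda contains /r/, which is not a licensed coda consonant → phonotactically illegal
/zjeg.dfwi/ — violates constraint (v): syllable 2 onset /dfw/ has 3 consonants (> 2) → phonotactically illegal
Phonotactically legal: /gza.fmug/, /lwi/ → 2.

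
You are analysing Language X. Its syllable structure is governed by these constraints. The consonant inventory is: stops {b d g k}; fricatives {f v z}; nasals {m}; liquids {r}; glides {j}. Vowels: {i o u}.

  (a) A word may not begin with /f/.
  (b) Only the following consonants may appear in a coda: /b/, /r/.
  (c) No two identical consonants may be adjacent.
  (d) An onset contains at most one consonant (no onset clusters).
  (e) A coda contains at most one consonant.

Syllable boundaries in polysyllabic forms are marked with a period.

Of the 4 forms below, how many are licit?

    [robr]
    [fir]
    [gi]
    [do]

2

[robr] — violates constraint (e): syllable 1 coda /br/ has 2 consonants (> 1) → illicit
[fir] — violates constraint (a): word begins with /f/ → illicit
[gi] — σ1 onset /g/, coda /∅/ ok → licit
[do] — σ1 onset /d/, coda /∅/ ok → licit
Licit: [gi], [do] → 2.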